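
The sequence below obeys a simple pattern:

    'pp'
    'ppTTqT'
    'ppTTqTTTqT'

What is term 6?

Each term is the previous one with TTqT appended.
From ppTTqTTTqT, 3 further steps: ppTTqTTTqT → ppTTqTTTqTTTqT → ppTTqTTTqTTTqTTTqT → (answer).

ppTTqTTTqTTTqTTTqTTTqT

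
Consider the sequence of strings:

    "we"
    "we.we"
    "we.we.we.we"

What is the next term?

Each string is two copies of the previous one joined by '.'.
Doubling we.we.we.we with '.' between the halves:

we.we.we.we.we.we.we.we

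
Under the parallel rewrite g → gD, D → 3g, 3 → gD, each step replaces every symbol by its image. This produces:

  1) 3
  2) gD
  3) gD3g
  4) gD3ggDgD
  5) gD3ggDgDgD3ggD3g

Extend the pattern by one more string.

gD3ggDgDgD3ggD3ggD3ggDgDgD3ggDgD

φ(gD3ggDgDgD3ggD3g) expands symbol-by-symbol to gD 3g gD gD gD 3g gD 3g gD 3g gD gD gD 3g gD gD; joining the 16 pieces gives the next term.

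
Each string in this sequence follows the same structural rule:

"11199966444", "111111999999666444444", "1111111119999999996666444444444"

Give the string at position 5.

111111111111111999999999999999666666444444444444444

The n-th term is 3n 1's then 3n 9's then n+1 6's then 3n 4's (n = 1, 2, …).
Setting n = 5 gives 15, 15, 6, 15 characters in each block.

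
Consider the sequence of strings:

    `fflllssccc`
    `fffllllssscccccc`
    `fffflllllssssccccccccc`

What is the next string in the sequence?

fffffllllllssssscccccccccccc

The n-th term is n+1 f's then n+2 l's then n+1 s's then 3n c's (n = 1, 2, …).
Setting n = 4 gives 5, 6, 5, 12 characters in each block.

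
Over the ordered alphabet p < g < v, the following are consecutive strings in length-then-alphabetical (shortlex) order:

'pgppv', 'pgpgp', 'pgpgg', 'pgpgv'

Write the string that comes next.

The successor of pgpgv increments the rightmost position that isn't already v and resets every position after it to p.

pgpvp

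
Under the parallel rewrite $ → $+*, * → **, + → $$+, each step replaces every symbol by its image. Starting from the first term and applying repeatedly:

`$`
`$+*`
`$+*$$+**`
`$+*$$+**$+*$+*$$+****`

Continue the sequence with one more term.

Rewriting the 21 symbols of $+*$$+**$+*$+*$$+**** one by one yields $+* $$+ ** $+* $+* $$+ ** ** $+* $$+ ** $+* $$+ ** $+* $+* $$+ ** ** ** **; concatenated:

$+*$$+**$+*$+*$$+****$+*$$+**$+*$$+**$+*$+*$$+********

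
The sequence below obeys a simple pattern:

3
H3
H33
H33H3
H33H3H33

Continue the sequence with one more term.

H33H3H33H33H3

This is a Fibonacci-style word recurrence s(k) = s(k−1)·s(k−2): e.g. H3·3 = H33.
Continuing: H33H3H33 · H33H3 gives term 6.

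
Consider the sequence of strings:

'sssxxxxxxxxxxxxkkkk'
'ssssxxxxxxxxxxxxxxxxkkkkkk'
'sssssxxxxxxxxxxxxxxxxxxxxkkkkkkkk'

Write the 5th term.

sssssssxxxxxxxxxxxxxxxxxxxxxxxxxxxxkkkkkkkkkkkk

Each string has the form s^{n} x^{4n} k^{2n-2}, where the shown terms are n = 3, 4, 5.
Setting n = 7 gives 7, 28, 12 characters in each block.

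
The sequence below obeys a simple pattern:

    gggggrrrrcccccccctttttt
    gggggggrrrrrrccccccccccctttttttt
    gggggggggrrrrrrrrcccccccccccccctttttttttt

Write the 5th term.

Reading off run lengths: g runs 5, 7, 9; r runs 4, 6, 8; c runs 8, 11, 14; t runs 6, 8, 10 — each is linear in n, where the shown terms are n = 2, 3, 4.
Setting n = 6 gives 13, 12, 20, 14 characters in each block.

gggggggggggggrrrrrrrrrrrrcccccccccccccccccccctttttttttttttt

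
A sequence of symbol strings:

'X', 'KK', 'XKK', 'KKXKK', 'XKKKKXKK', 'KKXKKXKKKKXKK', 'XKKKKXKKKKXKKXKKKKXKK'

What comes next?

From term 3 onward, concatenate the second-to-last term with the last: X·KK = XKK, KK·XKK = KKXKK, …
So term 8 is KKXKKXKKKKXKK·XKKKKXKKKKXKKXKKKKXKK.

KKXKKXKKKKXKKXKKKKXKKKKXKKXKKKKXKK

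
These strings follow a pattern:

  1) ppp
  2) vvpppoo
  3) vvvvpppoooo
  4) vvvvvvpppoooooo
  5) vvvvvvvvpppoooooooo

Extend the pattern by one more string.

Every step adds vv to the front and oo to the end of the previous string.
Applying this once more to vvvvvvvvpppoooooooo:

vvvvvvvvvvpppoooooooooo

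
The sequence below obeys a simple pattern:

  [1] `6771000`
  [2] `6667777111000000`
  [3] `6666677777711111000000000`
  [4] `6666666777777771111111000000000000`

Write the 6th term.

Each string has the form 6^{2n-1} 7^{2n} 1^{2n-1} 0^{3n} (n = 1, 2, …).
Setting n = 6 gives 11, 12, 11, 18 characters in each block.

6666666666677777777777711111111111000000000000000000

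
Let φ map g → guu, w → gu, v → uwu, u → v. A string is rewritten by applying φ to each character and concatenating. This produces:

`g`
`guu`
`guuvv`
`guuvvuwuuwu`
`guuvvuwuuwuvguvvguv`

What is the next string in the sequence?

Rewriting the 19 symbols of guuvvuwuuwuvguvvguv one by one yields guu v v uwu uwu v gu v v gu v uwu guu v uwu uwu guu v uwu; concatenated:

guuvvuwuuwuvguvvguvuwuguuvuwuuwuguuvuwu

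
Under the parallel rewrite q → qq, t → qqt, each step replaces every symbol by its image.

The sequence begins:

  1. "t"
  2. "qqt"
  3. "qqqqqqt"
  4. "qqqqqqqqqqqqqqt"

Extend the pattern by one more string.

qqqqqqqqqqqqqqqqqqqqqqqqqqqqqqt

Applying the rule to each of the 15 symbols of qqqqqqqqqqqqqqt gives the pieces qq qq qq qq qq qq qq qq qq qq qq qq qq qq qqt, which concatenate to the answer.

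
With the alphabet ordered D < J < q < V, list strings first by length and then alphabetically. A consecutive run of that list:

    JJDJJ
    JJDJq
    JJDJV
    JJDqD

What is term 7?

Stepping forward 3 times from JJDqD: JJDqD → JJDqJ → JJDqq, then the target.

JJDqV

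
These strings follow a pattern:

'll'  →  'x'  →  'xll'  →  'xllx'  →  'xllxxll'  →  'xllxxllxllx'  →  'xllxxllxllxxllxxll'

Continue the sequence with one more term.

This is a Fibonacci-style word recurrence s(k) = s(k−1)·s(k−2): e.g. x·ll = xll.
Continuing: xllxxllxllxxllxxll · xllxxllxllx gives term 8.

xllxxllxllxxllxxllxllxxllxllx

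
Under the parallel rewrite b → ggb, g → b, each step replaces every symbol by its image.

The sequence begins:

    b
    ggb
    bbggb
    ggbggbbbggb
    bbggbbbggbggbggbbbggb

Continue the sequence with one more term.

ggbggbbbggbggbggbbbggbbbggbbbggbggbggbbbggb

Replace each of the 21 characters of bbggbbbggbggbggbbbggb in place — ggb ggb b b ggb ggb ggb b b ggb b b ggb b b ggb ggb ggb b b ggb — and concatenate.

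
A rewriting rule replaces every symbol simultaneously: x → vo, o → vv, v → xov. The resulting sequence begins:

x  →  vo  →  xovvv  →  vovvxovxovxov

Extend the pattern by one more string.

xovvvxovxovvovvxovvovvxovvovvxov

Replace each of the 13 characters of vovvxovxovxov in place — xov vv xov xov vo vv xov vo vv xov vo vv xov — and concatenate.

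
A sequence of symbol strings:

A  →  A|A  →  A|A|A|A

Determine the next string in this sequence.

s(k+1) = s(k)·|·s(k) — each term doubles the last with '|' between the halves.
One more doubling of A|A|A|A gives the answer.

A|A|A|A|A|A|A|A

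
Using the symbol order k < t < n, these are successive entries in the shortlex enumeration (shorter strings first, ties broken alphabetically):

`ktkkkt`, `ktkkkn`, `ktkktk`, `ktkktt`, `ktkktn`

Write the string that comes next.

Find the rightmost character of ktkktn below n, bump it to the next letter, and reset everything to its right to k.

ktkknk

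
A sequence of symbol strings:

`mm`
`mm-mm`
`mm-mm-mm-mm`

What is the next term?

Every step duplicates the string with '-' between the halves.
Doubling mm-mm-mm-mm with '-' between the halves:

mm-mm-mm-mm-mm-mm-mm-mm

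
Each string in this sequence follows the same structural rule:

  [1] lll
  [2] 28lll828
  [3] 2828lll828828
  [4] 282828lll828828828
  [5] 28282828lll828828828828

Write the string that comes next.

2828282828lll828828828828828

Each term wraps the previous one in 28 on the left and 828 on the right.
So the next term is 28·28282828lll828828828828·828.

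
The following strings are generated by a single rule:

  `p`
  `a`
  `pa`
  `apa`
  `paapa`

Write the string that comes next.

apapaapa

Each term (from the third on) is the two preceding terms concatenated in order: term 3 = p·a = pa.
The next term joins apa and paapa.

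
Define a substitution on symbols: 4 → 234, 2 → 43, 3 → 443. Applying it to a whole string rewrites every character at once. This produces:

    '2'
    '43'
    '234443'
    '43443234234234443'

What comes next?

φ(43443234234234443) expands symbol-by-symbol to 234 443 234 234 443 43 443 234 43 443 234 43 443 234 234 234 443; joining the 17 pieces gives the next term.

234443234234443434432344344323443443234234234443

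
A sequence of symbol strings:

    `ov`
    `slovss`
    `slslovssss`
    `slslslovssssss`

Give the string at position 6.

Each term wraps the previous one in sl on the left and ss on the right.
From slslslovssssss, 2 further steps: slslslovssssss → slslslslovssssssss → (answer).

slslslslslovssssssssss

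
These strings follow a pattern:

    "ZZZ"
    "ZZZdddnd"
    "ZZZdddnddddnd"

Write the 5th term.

ZZZdddnddddnddddnddddnd

Every step adds dddnd to the end: s(k+1) = s(k)·dddnd.
From ZZZdddnddddnd, 2 further steps: ZZZdddnddddnd → ZZZdddnddddnddddnd → (answer).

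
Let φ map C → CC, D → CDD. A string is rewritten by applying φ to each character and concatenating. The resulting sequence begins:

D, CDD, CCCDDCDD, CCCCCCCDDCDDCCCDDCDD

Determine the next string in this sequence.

Applying the rule to each of the 20 symbols of CCCCCCCDDCDDCCCDDCDD gives the pieces CC CC CC CC CC CC CC CDD CDD CC CDD CDD CC CC CC CDD CDD CC CDD CDD, which concatenate to the answer.

CCCCCCCCCCCCCCCDDCDDCCCDDCDDCCCCCCCDDCDDCCCDDCDD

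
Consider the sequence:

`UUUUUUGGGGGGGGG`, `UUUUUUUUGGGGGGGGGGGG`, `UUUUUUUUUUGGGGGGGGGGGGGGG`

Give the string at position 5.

UUUUUUUUUUUUUUGGGGGGGGGGGGGGGGGGGGG

Term n consists of 2n U's, followed by 3n G's, where the shown terms are n = 3, 4, 5.
At n = 7 the blocks have lengths 14, 21.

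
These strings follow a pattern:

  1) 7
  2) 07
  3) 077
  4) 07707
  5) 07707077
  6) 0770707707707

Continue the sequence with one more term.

077070770770707707077

From term 3 onward, concatenate the last term with the second-to-last: 07·7 = 077, 077·07 = 07707, …
The next term joins 0770707707707 and 07707077.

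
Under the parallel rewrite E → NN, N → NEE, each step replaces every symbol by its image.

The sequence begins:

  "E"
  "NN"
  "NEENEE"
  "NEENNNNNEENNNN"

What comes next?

Replace each of the 14 characters of NEENNNNNEENNNN in place — NEE NN NN NEE NEE NEE NEE NEE NN NN NEE NEE NEE NEE — and concatenate.

NEENNNNNEENEENEENEENEENNNNNEENEENEENEE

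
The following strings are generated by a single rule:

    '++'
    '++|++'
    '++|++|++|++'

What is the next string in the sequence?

Each string is two copies of the previous one joined by '|'.
Doubling ++|++|++|++ with '|' between the halves:

++|++|++|++|++|++|++|++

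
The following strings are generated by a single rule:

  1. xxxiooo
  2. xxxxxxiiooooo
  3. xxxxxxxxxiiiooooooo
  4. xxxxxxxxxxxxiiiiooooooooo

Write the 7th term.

The n-th term is 3n x's then n i's then 2n+1 o's (n = 1, 2, …).
At n = 7 the blocks have lengths 21, 7, 15.

xxxxxxxxxxxxxxxxxxxxxiiiiiiiooooooooooooooo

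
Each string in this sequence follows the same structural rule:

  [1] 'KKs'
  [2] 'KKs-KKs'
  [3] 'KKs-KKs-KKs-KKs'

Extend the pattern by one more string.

Each string is two copies of the previous one joined by '-'.
Doubling KKs-KKs-KKs-KKs with '-' between the halves:

KKs-KKs-KKs-KKs-KKs-KKs-KKs-KKs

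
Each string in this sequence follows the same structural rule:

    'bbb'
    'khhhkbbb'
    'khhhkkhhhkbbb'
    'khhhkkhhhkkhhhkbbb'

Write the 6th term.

Each term is the previous one with khhhk prepended.
From khhhkkhhhkkhhhkbbb, 2 further steps: khhhkkhhhkkhhhkbbb → khhhkkhhhkkhhhkkhhhkbbb → (answer).

khhhkkhhhkkhhhkkhhhkkhhhkbbb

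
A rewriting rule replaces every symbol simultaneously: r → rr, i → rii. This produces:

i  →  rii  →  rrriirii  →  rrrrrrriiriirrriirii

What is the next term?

Rewriting the 20 symbols of rrrrrrriiriirrriirii one by one yields rr rr rr rr rr rr rr rii rii rr rii rii rr rr rr rii rii rr rii rii; concatenated:

rrrrrrrrrrrrrrriiriirrriiriirrrrrrriiriirrriirii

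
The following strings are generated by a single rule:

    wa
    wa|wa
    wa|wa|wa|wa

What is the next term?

Every step duplicates the string with '|' between the halves.
Doubling wa|wa|wa|wa with '|' between the halves:

wa|wa|wa|wa|wa|wa|wa|wa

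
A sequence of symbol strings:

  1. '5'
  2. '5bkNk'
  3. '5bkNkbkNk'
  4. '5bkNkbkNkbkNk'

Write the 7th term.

The strings grow by a fixed suffix bkNk each time.
From 5bkNkbkNkbkNk, 3 further steps: 5bkNkbkNkbkNk → 5bkNkbkNkbkNkbkNk → 5bkNkbkNkbkNkbkNkbkNk → (answer).

5bkNkbkNkbkNkbkNkbkNkbkNk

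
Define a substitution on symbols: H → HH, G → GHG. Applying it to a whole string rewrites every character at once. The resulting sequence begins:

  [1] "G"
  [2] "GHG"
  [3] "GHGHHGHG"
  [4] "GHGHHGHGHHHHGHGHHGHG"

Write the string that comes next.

Rewriting the 20 symbols of GHGHHGHGHHHHGHGHHGHG one by one yields GHG HH GHG HH HH GHG HH GHG HH HH HH HH GHG HH GHG HH HH GHG HH GHG; concatenated:

GHGHHGHGHHHHGHGHHGHGHHHHHHHHGHGHHGHGHHHHGHGHHGHG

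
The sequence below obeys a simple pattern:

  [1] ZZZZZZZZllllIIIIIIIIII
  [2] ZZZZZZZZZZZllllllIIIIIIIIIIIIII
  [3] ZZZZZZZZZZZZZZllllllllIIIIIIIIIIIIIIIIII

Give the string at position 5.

ZZZZZZZZZZZZZZZZZZZZllllllllllllIIIIIIIIIIIIIIIIIIIIIIIIII

Term n consists of 3n-1 Z's, followed by 2n-2 l's, followed by 4n-2 I's, where the shown terms are n = 3, 4, 5.
Setting n = 7 gives 20, 12, 26 characters in each block.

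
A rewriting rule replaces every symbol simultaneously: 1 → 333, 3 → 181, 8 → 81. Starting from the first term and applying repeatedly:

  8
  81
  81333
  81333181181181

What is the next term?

81333181181181333813333338133333381333

Applying the rule to each of the 14 symbols of 81333181181181 gives the pieces 81 333 181 181 181 333 81 333 333 81 333 333 81 333, which concatenate to the answer.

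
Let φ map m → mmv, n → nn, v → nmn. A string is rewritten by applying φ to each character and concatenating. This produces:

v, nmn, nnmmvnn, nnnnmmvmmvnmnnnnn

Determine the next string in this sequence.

Replace each of the 17 characters of nnnnmmvmmvnmnnnnn in place — nn nn nn nn mmv mmv nmn mmv mmv nmn nn mmv nn nn nn nn nn — and concatenate.

nnnnnnnnmmvmmvnmnmmvmmvnmnnnmmvnnnnnnnnnn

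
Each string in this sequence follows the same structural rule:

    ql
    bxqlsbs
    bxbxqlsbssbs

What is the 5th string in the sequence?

bxbxbxbxqlsbssbssbssbs

Each term wraps the previous one in bx on the left and sbs on the right.
From bxbxqlsbssbs, 2 further steps: bxbxqlsbssbs → bxbxbxqlsbssbssbs → (answer).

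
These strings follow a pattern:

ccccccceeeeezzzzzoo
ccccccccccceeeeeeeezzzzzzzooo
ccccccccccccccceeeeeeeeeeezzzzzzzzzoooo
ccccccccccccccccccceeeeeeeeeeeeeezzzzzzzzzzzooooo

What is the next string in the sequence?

ccccccccccccccccccccccceeeeeeeeeeeeeeeeezzzzzzzzzzzzzoooooo

Reading off run lengths: c runs 7, 11, 15, 19; e runs 5, 8, 11, 14; z runs 5, 7, 9, 11; o runs 2, 3, 4, 5 — each is linear in n (n = 1, 2, …).
Setting n = 5 gives 23, 17, 13, 6 characters in each block.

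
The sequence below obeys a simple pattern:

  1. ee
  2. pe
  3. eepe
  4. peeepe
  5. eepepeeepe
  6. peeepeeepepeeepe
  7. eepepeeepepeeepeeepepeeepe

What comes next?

From term 3 onward, concatenate the second-to-last term with the last: ee·pe = eepe, pe·eepe = peeepe, …
So term 8 is peeepeeepepeeepe·eepepeeepepeeepeeepepeeepe.

peeepeeepepeeepeeepepeeepepeeepeeepepeeepe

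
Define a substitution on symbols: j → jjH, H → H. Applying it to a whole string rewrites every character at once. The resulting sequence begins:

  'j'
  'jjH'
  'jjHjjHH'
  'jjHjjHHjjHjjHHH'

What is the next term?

jjHjjHHjjHjjHHHjjHjjHHjjHjjHHHH

φ(jjHjjHHjjHjjHHH) expands symbol-by-symbol to jjH jjH H jjH jjH H H jjH jjH H jjH jjH H H H; joining the 15 pieces gives the next term.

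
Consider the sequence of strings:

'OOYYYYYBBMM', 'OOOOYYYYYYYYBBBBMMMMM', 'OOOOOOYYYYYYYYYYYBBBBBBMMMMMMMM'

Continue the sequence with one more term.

OOOOOOOOYYYYYYYYYYYYYYBBBBBBBBMMMMMMMMMMM

Each string has the form O^{2n} Y^{3n+2} B^{2n} M^{3n-1} (n = 1, 2, …).
Setting n = 4 gives 8, 14, 8, 11 characters in each block.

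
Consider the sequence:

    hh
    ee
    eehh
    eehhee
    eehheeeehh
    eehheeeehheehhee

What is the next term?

eehheeeehheehheeeehheeeehh

This is a Fibonacci-style word recurrence s(k) = s(k−1)·s(k−2): e.g. ee·hh = eehh.
The next term joins eehheeeehheehhee and eehheeeehh.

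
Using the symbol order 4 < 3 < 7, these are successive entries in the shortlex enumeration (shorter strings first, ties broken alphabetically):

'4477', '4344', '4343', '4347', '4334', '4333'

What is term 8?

Stepping forward 2 times from 4333: 4333 → 4337, then the target.

4374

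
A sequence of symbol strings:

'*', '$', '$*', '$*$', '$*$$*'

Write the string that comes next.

$*$$*$*$

This is a Fibonacci-style word recurrence s(k) = s(k−1)·s(k−2): e.g. $·* = $*.
The next term joins $*$$* and $*$.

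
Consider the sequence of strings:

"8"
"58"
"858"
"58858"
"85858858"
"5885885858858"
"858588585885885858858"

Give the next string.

5885885858858858588585885885858858

This is a Fibonacci-style word recurrence s(k) = s(k−2)·s(k−1): e.g. 8·58 = 858.
So term 8 is 5885885858858·858588585885885858858.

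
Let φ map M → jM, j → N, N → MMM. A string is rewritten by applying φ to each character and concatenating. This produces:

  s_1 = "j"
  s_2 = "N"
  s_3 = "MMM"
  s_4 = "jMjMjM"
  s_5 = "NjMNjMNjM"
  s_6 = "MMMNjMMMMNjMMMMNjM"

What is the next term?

Applying the rule to each of the 18 symbols of MMMNjMMMMNjMMMMNjM gives the pieces jM jM jM MMM N jM jM jM jM MMM N jM jM jM jM MMM N jM, which concatenate to the answer.

jMjMjMMMMNjMjMjMjMMMMNjMjMjMjMMMMNjM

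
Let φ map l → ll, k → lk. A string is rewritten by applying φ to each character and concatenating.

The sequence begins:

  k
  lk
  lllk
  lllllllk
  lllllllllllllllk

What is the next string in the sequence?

lllllllllllllllllllllllllllllllk

Applying the rule to each of the 16 symbols of lllllllllllllllk gives the pieces ll ll ll ll ll ll ll ll ll ll ll ll ll ll ll lk, which concatenate to the answer.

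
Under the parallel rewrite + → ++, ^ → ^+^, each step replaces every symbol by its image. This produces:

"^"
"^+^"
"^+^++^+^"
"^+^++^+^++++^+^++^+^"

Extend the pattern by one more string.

Replace each of the 20 characters of ^+^++^+^++++^+^++^+^ in place — ^+^ ++ ^+^ ++ ++ ^+^ ++ ^+^ ++ ++ ++ ++ ^+^ ++ ^+^ ++ ++ ^+^ ++ ^+^ — and concatenate.

^+^++^+^++++^+^++^+^++++++++^+^++^+^++++^+^++^+^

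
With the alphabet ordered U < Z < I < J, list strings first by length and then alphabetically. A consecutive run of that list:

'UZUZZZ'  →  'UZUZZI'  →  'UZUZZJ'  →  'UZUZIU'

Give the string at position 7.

UZUZIJ

Advancing 3 positions from UZUZIU through UZUZIU → UZUZIZ → UZUZII reaches term 7.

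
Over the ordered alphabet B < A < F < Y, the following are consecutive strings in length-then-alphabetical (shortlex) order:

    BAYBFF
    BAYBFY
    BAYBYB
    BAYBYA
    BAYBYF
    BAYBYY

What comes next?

BAYABB

The successor of BAYBYY increments the rightmost position that isn't already Y and resets every position after it to B.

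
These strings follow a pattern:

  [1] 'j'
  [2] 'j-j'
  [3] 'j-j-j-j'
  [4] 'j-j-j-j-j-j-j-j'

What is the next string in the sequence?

s(k+1) = s(k)·-·s(k) — each term doubles the last with '-' between the halves.
Doubling j-j-j-j-j-j-j-j with '-' between the halves:

j-j-j-j-j-j-j-j-j-j-j-j-j-j-j-j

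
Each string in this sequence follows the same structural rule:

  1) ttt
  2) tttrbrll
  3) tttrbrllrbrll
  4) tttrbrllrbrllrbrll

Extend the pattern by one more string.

tttrbrllrbrllrbrllrbrll

Every step adds rbrll to the end: s(k+1) = s(k)·rbrll.
One more step from tttrbrllrbrllrbrll gives the answer.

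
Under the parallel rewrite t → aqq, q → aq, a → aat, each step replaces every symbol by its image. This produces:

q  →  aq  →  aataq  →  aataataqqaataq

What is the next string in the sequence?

Rewriting the 14 symbols of aataataqqaataq one by one yields aat aat aqq aat aat aqq aat aq aq aat aat aqq aat aq; concatenated:

aataataqqaataataqqaataqaqaataataqqaataq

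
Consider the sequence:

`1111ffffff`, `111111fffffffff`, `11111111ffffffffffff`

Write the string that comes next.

Each string has the form 1^{2n} f^{3n}, where the shown terms are n = 2, 3, 4.
At n = 5 the blocks have lengths 10, 15.

1111111111fffffffffffffff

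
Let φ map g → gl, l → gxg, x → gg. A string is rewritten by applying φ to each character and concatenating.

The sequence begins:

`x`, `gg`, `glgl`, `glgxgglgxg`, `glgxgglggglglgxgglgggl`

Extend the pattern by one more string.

φ(glgxgglggglglgxgglgggl) expands symbol-by-symbol to gl gxg gl gg gl gl gxg gl gl gl gxg gl gxg gl gg gl gl gxg gl gl gl gxg; joining the 22 pieces gives the next term.

glgxgglggglglgxgglglglgxgglgxgglggglglgxgglglglgxg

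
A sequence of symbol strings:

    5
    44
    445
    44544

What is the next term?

44544445

This is a Fibonacci-style word recurrence s(k) = s(k−1)·s(k−2): e.g. 44·5 = 445.
Continuing: 44544 · 445 gives term 5.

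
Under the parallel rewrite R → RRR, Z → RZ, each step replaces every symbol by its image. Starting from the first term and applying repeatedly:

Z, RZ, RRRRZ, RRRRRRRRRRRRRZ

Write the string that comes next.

RRRRRRRRRRRRRRRRRRRRRRRRRRRRRRRRRRRRRRRRZ

Applying the rule to each of the 14 symbols of RRRRRRRRRRRRRZ gives the pieces RRR RRR RRR RRR RRR RRR RRR RRR RRR RRR RRR RRR RRR RZ, which concatenate to the answer.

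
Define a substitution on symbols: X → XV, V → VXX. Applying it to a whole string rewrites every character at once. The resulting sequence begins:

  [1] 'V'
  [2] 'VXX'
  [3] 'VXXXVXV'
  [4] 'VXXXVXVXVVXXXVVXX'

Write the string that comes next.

Applying the rule to each of the 17 symbols of VXXXVXVXVVXXXVVXX gives the pieces VXX XV XV XV VXX XV VXX XV VXX VXX XV XV XV VXX VXX XV XV, which concatenate to the answer.

VXXXVXVXVVXXXVVXXXVVXXVXXXVXVXVVXXVXXXVXV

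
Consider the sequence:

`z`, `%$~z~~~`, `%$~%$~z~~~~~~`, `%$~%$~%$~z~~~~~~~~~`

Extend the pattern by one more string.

Each term wraps the previous one in %$~ on the left and ~~~ on the right.
Applying this once more to %$~%$~%$~z~~~~~~~~~:

%$~%$~%$~%$~z~~~~~~~~~~~~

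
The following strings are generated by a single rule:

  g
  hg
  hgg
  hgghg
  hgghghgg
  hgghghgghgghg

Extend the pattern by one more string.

hgghghgghgghghgghghgg

From term 3 onward, concatenate the last term with the second-to-last: hg·g = hgg, hgg·hg = hgghg, …
The next term joins hgghghgghgghg and hgghghgg.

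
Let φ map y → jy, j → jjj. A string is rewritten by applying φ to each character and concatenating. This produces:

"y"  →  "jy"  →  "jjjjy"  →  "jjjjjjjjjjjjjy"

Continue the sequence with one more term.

Replace each of the 14 characters of jjjjjjjjjjjjjy in place — jjj jjj jjj jjj jjj jjj jjj jjj jjj jjj jjj jjj jjj jy — and concatenate.

jjjjjjjjjjjjjjjjjjjjjjjjjjjjjjjjjjjjjjjjy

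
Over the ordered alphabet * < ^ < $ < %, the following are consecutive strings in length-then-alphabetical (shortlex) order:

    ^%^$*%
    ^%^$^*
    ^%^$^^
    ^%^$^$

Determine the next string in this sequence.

^%^$^%

The successor of ^%^$^$ increments the rightmost position that isn't already % and resets every position after it to *.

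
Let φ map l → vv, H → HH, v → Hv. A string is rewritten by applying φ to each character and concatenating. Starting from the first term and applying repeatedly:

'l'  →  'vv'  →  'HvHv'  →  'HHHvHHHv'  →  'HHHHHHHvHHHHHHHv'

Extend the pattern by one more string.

Rewriting the 16 symbols of HHHHHHHvHHHHHHHv one by one yields HH HH HH HH HH HH HH Hv HH HH HH HH HH HH HH Hv; concatenated:

HHHHHHHHHHHHHHHvHHHHHHHHHHHHHHHv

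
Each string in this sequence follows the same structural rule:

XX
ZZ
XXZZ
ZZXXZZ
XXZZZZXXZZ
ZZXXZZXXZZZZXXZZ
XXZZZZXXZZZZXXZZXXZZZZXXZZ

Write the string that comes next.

ZZXXZZXXZZZZXXZZXXZZZZXXZZZZXXZZXXZZZZXXZZ

Each term (from the third on) is the two preceding terms concatenated in order: term 3 = XX·ZZ = XXZZ.
Continuing: ZZXXZZXXZZZZXXZZ · XXZZZZXXZZZZXXZZXXZZZZXXZZ gives term 8.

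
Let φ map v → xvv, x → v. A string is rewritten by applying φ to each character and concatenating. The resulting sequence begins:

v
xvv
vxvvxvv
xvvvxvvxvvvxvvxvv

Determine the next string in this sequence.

Rewriting the 17 symbols of xvvvxvvxvvvxvvxvv one by one yields v xvv xvv xvv v xvv xvv v xvv xvv xvv v xvv xvv v xvv xvv; concatenated:

vxvvxvvxvvvxvvxvvvxvvxvvxvvvxvvxvvvxvvxvv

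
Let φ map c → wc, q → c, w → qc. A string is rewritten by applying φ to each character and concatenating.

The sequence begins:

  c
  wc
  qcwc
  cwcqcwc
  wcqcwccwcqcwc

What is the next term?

φ(wcqcwccwcqcwc) expands symbol-by-symbol to qc wc c wc qc wc wc qc wc c wc qc wc; joining the 13 pieces gives the next term.

qcwccwcqcwcwcqcwccwcqcwc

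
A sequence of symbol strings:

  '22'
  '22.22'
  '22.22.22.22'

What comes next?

Each string is two copies of the previous one joined by '.'.
So the next term is two copies of 22.22.22.22 with '.' between the halves.

22.22.22.22.22.22.22.22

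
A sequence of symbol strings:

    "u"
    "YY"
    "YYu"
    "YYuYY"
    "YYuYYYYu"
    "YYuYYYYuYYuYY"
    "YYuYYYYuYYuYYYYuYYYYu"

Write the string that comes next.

This is a Fibonacci-style word recurrence s(k) = s(k−1)·s(k−2): e.g. YY·u = YYu.
So term 8 is YYuYYYYuYYuYYYYuYYYYu·YYuYYYYuYYuYY.

YYuYYYYuYYuYYYYuYYYYuYYuYYYYuYYuYY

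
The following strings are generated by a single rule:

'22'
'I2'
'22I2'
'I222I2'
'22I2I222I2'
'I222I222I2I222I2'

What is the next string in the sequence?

From term 3 onward, concatenate the second-to-last term with the last: 22·I2 = 22I2, I2·22I2 = I222I2, …
So term 7 is 22I2I222I2·I222I222I2I222I2.

22I2I222I2I222I222I2I222I2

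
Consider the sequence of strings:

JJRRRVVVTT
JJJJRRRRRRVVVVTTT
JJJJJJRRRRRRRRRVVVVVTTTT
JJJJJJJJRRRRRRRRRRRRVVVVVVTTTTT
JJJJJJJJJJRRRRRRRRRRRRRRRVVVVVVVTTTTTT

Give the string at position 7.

Term n consists of 2n J's, followed by 3n R's, followed by n+2 V's, followed by n+1 T's (n = 1, 2, …).
At n = 7 the blocks have lengths 14, 21, 9, 8.

JJJJJJJJJJJJJJRRRRRRRRRRRRRRRRRRRRRVVVVVVVVVTTTTTTTT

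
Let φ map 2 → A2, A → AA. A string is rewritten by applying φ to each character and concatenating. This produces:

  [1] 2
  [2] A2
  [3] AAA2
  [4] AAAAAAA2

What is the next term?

Expanding AAAAAAA2: A→AA, A→AA, A→AA, A→AA, A→AA, A→AA, A→AA, 2→A2. Concatenated: AA AA AA AA AA AA AA A2.

AAAAAAAAAAAAAAA2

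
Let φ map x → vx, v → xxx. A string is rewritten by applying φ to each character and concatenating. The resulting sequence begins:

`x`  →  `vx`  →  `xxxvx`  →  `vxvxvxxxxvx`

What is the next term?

Expanding vxvxvxxxxvx: v→xxx, x→vx, v→xxx, x→vx, v→xxx, x→vx, x→vx, x→vx, x→vx, v→xxx, x→vx. Concatenated: xxx vx xxx vx xxx vx vx vx vx xxx vx.

xxxvxxxxvxxxxvxvxvxvxxxxvx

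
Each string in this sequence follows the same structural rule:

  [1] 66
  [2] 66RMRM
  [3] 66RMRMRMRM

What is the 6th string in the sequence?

66RMRMRMRMRMRMRMRMRMRM

Every step adds RMRM to the end: s(k+1) = s(k)·RMRM.
From 66RMRMRMRM, 3 further steps: 66RMRMRMRM → 66RMRMRMRMRMRM → 66RMRMRMRMRMRMRMRM → (answer).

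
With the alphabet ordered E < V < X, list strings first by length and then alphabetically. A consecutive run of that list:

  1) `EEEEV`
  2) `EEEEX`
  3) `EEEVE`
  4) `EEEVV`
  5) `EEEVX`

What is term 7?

Continuing the enumeration 2 steps past EEEVX: EEEVX → EEEXE → (answer).

EEEXV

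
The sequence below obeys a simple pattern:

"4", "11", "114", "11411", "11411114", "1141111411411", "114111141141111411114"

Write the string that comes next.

From term 3 onward, concatenate the last term with the second-to-last: 11·4 = 114, 114·11 = 11411, …
Continuing: 114111141141111411114 · 1141111411411 gives term 8.

1141111411411114111141141111411411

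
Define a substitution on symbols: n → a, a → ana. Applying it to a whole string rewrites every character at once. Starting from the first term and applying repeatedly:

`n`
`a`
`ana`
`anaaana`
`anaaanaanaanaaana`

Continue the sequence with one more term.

Replace each of the 17 characters of anaaanaanaanaaana in place — ana a ana ana ana a ana ana a ana ana a ana ana ana a ana — and concatenate.

anaaanaanaanaaanaanaaanaanaaanaanaanaaana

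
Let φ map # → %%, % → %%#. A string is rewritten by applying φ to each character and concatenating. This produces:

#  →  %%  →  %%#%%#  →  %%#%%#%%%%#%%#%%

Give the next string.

%%#%%#%%%%#%%#%%%%#%%#%%#%%#%%%%#%%#%%%%#%%#

φ(%%#%%#%%%%#%%#%%) expands symbol-by-symbol to %%# %%# %% %%# %%# %% %%# %%# %%# %%# %% %%# %%# %% %%# %%#; joining the 16 pieces gives the next term.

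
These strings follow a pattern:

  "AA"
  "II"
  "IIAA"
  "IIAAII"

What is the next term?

This is a Fibonacci-style word recurrence s(k) = s(k−1)·s(k−2): e.g. II·AA = IIAA.
The next term joins IIAAII and IIAA.

IIAAIIIIAA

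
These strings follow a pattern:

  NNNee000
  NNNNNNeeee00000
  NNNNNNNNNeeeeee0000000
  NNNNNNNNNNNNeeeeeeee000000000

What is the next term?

Reading off run lengths: N runs 3, 6, 9, 12; e runs 2, 4, 6, 8; 0 runs 3, 5, 7, 9 — each is linear in n (n = 1, 2, …).
At n = 5 the blocks have lengths 15, 10, 11.

NNNNNNNNNNNNNNNeeeeeeeeee00000000000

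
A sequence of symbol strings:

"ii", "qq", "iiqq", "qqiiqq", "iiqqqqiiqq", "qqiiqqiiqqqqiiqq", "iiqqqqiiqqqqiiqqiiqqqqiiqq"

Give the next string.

Each term (from the third on) is the two preceding terms concatenated in order: term 3 = ii·qq = iiqq.
The next term joins qqiiqqiiqqqqiiqq and iiqqqqiiqqqqiiqqiiqqqqiiqq.

qqiiqqiiqqqqiiqqiiqqqqiiqqqqiiqqiiqqqqiiqq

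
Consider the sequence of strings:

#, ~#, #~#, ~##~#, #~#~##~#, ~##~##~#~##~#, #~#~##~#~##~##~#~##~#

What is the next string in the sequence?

~##~##~#~##~##~#~##~#~##~##~#~##~#

From term 3 onward, concatenate the second-to-last term with the last: #·~# = #~#, ~#·#~# = ~##~#, …
So term 8 is ~##~##~#~##~#·#~#~##~#~##~##~#~##~#.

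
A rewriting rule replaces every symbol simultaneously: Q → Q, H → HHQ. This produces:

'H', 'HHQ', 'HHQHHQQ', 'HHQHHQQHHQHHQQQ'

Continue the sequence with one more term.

Replace each of the 15 characters of HHQHHQQHHQHHQQQ in place — HHQ HHQ Q HHQ HHQ Q Q HHQ HHQ Q HHQ HHQ Q Q Q — and concatenate.

HHQHHQQHHQHHQQQHHQHHQQHHQHHQQQQ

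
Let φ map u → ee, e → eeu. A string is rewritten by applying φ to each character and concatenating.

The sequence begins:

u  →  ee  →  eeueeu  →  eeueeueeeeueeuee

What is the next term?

eeueeueeeeueeueeeeueeueeueeueeeeueeueeeeueeu

φ(eeueeueeeeueeuee) expands symbol-by-symbol to eeu eeu ee eeu eeu ee eeu eeu eeu eeu ee eeu eeu ee eeu eeu; joining the 16 pieces gives the next term.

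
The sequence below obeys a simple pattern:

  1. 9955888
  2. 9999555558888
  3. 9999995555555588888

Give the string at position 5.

9999999999555555555555558888888

Term n consists of 2n 9's, followed by 3n-1 5's, followed by n+2 8's (n = 1, 2, …).
For term 5, n = 5, so the run lengths are 10, 14, 7.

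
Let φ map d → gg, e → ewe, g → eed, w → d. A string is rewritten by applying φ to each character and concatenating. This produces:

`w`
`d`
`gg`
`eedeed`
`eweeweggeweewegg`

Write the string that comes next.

Replace each of the 16 characters of eweeweggeweewegg in place — ewe d ewe ewe d ewe eed eed ewe d ewe ewe d ewe eed eed — and concatenate.

ewedeweewedeweeedeedewedeweewedeweeedeed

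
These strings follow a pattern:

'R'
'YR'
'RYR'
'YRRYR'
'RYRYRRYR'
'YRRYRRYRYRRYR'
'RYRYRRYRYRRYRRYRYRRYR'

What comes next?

YRRYRRYRYRRYRRYRYRRYRYRRYRRYRYRRYR

Each term (from the third on) is the two preceding terms concatenated in order: term 3 = R·YR = RYR.
The next term joins YRRYRRYRYRRYR and RYRYRRYRYRRYRRYRYRRYR.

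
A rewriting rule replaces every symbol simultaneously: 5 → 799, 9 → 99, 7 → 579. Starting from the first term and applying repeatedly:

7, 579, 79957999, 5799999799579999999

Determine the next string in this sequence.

Applying the rule to each of the 19 symbols of 5799999799579999999 gives the pieces 799 579 99 99 99 99 99 579 99 99 799 579 99 99 99 99 99 99 99, which concatenate to the answer.

7995799999999999579999979957999999999999999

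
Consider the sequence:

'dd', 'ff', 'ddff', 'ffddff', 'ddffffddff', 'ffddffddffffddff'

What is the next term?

ddffffddffffddffddffffddff

This is a Fibonacci-style word recurrence s(k) = s(k−2)·s(k−1): e.g. dd·ff = ddff.
Continuing: ddffffddff · ffddffddffffddff gives term 7.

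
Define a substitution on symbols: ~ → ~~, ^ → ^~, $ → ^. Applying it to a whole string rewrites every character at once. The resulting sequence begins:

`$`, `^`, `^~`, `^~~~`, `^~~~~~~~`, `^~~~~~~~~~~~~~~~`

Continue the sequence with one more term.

Applying the rule to each of the 16 symbols of ^~~~~~~~~~~~~~~~ gives the pieces ^~ ~~ ~~ ~~ ~~ ~~ ~~ ~~ ~~ ~~ ~~ ~~ ~~ ~~ ~~ ~~, which concatenate to the answer.

^~~~~~~~~~~~~~~~~~~~~~~~~~~~~~~~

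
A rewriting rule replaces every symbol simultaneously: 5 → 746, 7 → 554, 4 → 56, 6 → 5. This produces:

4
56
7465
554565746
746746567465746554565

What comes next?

Applying the rule to each of the 21 symbols of 746746567465746554565 gives the pieces 554 56 5 554 56 5 746 5 554 56 5 746 554 56 5 746 746 56 746 5 746, which concatenate to the answer.

5545655545657465554565746554565746746567465746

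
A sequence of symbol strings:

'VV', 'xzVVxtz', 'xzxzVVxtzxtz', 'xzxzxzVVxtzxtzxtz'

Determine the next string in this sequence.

s(k+1) = xz·s(k)·xtz, so each term gains xz as a prefix and xtz as a suffix.
Applying this once more to xzxzxzVVxtzxtzxtz:

xzxzxzxzVVxtzxtzxtzxtz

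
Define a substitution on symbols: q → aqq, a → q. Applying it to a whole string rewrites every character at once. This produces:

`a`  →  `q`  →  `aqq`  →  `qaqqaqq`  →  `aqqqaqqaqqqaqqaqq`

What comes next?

Replace each of the 17 characters of aqqqaqqaqqqaqqaqq in place — q aqq aqq aqq q aqq aqq q aqq aqq aqq q aqq aqq q aqq aqq — and concatenate.

qaqqaqqaqqqaqqaqqqaqqaqqaqqqaqqaqqqaqqaqq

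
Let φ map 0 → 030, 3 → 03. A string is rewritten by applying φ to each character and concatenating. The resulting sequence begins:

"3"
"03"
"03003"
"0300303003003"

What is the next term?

Replace each of the 13 characters of 0300303003003 in place — 030 03 030 030 03 030 03 030 030 03 030 030 03 — and concatenate.

0300303003003030030300300303003003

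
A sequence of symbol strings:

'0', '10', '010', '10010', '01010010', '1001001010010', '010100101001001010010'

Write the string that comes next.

This is a Fibonacci-style word recurrence s(k) = s(k−2)·s(k−1): e.g. 0·10 = 010.
Continuing: 1001001010010 · 010100101001001010010 gives term 8.

1001001010010010100101001001010010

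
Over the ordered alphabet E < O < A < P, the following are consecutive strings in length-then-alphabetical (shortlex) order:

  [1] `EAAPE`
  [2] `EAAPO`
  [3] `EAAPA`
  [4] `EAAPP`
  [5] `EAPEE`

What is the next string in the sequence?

EAPEO

The successor of EAPEE increments the rightmost position that isn't already P and resets every position after it to E.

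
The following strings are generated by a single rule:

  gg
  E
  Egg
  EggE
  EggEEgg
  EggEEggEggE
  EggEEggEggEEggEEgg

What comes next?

From term 3 onward, concatenate the last term with the second-to-last: E·gg = Egg, Egg·E = EggE, …
Continuing: EggEEggEggEEggEEgg · EggEEggEggE gives term 8.

EggEEggEggEEggEEggEggEEggEggE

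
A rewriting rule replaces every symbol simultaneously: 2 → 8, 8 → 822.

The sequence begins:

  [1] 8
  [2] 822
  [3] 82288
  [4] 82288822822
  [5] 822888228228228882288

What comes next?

Applying the rule to each of the 21 symbols of 822888228228228882288 gives the pieces 822 8 8 822 822 822 8 8 822 8 8 822 8 8 822 822 822 8 8 822 822, which concatenate to the answer.

8228882282282288822888228882282282288822822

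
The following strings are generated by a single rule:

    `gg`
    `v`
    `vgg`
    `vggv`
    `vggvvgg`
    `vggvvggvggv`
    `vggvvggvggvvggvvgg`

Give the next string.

Each term (from the third on) is the previous term followed by the one before it: term 3 = v·gg = vgg.
The next term joins vggvvggvggvvggvvgg and vggvvggvggv.

vggvvggvggvvggvvggvggvvggvggv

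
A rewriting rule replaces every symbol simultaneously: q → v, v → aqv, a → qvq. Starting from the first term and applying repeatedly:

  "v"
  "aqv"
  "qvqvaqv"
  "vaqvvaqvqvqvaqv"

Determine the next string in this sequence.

φ(vaqvvaqvqvqvaqv) expands symbol-by-symbol to aqv qvq v aqv aqv qvq v aqv v aqv v aqv qvq v aqv; joining the 15 pieces gives the next term.

aqvqvqvaqvaqvqvqvaqvvaqvvaqvqvqvaqv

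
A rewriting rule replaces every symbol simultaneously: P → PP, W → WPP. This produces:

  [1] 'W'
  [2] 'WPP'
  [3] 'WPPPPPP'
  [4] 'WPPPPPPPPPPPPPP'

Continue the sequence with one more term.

Rewriting the 15 symbols of WPPPPPPPPPPPPPP one by one yields WPP PP PP PP PP PP PP PP PP PP PP PP PP PP PP; concatenated:

WPPPPPPPPPPPPPPPPPPPPPPPPPPPPPP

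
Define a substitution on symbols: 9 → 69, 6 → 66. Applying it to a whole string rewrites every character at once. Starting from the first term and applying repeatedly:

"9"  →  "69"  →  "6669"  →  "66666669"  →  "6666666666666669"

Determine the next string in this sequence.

66666666666666666666666666666669

Applying the rule to each of the 16 symbols of 6666666666666669 gives the pieces 66 66 66 66 66 66 66 66 66 66 66 66 66 66 66 69, which concatenate to the answer.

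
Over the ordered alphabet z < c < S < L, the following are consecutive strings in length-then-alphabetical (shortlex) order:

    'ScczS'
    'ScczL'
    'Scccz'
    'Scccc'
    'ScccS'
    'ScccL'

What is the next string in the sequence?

Treat ScccL as a base-4 numeral over the given alphabet and add one, carrying through any trailing L's.

SccSz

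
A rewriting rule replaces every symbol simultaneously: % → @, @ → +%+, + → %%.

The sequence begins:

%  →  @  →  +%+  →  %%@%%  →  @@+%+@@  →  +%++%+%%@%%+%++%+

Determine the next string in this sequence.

%%@%%%%@%%@@+%+@@%%@%%%%@%%

Applying the rule to each of the 17 symbols of +%++%+%%@%%+%++%+ gives the pieces %% @ %% %% @ %% @ @ +%+ @ @ %% @ %% %% @ %%, which concatenate to the answer.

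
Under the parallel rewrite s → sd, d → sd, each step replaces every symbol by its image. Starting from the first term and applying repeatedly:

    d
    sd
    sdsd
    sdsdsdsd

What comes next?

sdsdsdsdsdsdsdsd

Expanding sdsdsdsd: s→sd, d→sd, s→sd, d→sd, s→sd, d→sd, s→sd, d→sd. Concatenated: sd sd sd sd sd sd sd sd.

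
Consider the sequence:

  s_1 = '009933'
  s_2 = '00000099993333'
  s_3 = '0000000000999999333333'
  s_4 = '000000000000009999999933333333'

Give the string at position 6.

Each string has the form 0^{4n-2} 9^{2n} 3^{2n} (n = 1, 2, …).
Setting n = 6 gives 22, 12, 12 characters in each block.

0000000000000000000000999999999999333333333333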